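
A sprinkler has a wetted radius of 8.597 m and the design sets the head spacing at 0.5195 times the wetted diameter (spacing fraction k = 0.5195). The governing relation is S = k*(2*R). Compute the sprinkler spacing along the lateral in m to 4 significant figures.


S = 0.5195 * (2 * 8.597) = 8.932 m
Therefore the sprinkler spacing along the lateral = 8.932 m.


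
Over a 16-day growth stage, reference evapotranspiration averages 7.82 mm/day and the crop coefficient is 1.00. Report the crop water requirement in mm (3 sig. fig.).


Approach: apply the crop water requirement relation, CWR = ET0 * Kc * days.
CWR = 7.82 * 1.00 * 16 = 125 mm
Therefore the crop water requirement = 125 mm.


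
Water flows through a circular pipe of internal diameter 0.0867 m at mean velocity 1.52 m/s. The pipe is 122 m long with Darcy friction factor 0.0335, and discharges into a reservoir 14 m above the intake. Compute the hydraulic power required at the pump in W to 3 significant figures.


Approach: apply continuity + Darcy-Weisbach + hydraulic power, Q = A*v; hf = f*(L/D)*(v^2/(2g)); H = static + hf; P = rho*g*Q*H.
Step 1 — flow rate (continuity, Q = A*v):
  A = pi*(0.0867/2)^2 = 0.0059038 m^2
  Q = 0.0059038 * 1.52 = 0.0089737 m^3/s
Step 2 — friction head loss (Darcy-Weisbach):
  hf = 0.0335 * (122/0.0867) * (1.52^2 / (2*9.81))
  hf = 5.5510 m
Step 3 — total head: H = 14 + 5.5510 = 19.551 m
Step 4 — hydraulic power (P = rho*g*Q*H):
  P = 1000 * 9.81 * 0.0089737 * 19.551 = 1720 W
Therefore the hydraulic power required at the pump = 1720 W.


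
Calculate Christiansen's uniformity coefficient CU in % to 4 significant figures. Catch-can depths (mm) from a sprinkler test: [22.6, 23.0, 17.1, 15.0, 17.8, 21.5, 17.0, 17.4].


Approach: apply Christiansen's uniformity coefficient, CU = (1 - mean_abs_deviation/mean)*100.
mean = 18.9250 mm
mean |d_i - mean| = 2.58125 mm
CU = (1 - 2.58125/18.9250)*100 = 86.36 %
Therefore Christiansen's uniformity coefficient CU = 86.36 %.


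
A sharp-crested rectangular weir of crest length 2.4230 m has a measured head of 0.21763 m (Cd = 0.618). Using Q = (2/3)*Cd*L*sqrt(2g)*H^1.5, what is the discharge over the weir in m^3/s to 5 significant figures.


Q = (2/3)*0.618*2.4230*sqrt(2*9.81)*0.21763^1.5 = 0.44893 m^3/s
Therefore the discharge over the weir = 0.44893 m^3/s.


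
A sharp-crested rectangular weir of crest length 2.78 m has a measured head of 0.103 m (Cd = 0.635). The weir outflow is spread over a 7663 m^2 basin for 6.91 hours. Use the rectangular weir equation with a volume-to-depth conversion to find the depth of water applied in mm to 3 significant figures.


Approach: apply the rectangular weir equation with a volume-to-depth conversion, Q = (2/3)*Cd*L*sqrt(2g)*H^1.5; d = Q*t/A * 1000.
Step 1 — weir discharge:
  Q = (2/3)*0.635*2.78*sqrt(2*9.81)*0.103^1.5 = 0.17232 m^3/s
Step 2 — volume: V = 0.17232 * 6.91*3600 = 4286.6 m^3
Step 3 — depth: d = V/A * 1000 = 4286.6/7663 * 1000 = 559 mm
Therefore the depth of water applied = 559 mm.


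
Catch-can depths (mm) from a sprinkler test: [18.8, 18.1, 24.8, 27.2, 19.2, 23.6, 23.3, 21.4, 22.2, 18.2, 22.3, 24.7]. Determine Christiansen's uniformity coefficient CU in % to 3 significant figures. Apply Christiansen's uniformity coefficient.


Approach: apply Christiansen's uniformity coefficient, CU = (1 - mean_abs_deviation/mean)*100.
mean = 21.983 mm
mean |d_i - mean| = 2.3694 mm
CU = (1 - 2.3694/21.983)*100 = 89.2 %
Therefore Christiansen's uniformity coefficient CU = 89.2 %.


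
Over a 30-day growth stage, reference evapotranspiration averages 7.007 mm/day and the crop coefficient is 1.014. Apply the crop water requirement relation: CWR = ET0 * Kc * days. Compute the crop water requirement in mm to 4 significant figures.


CWR = 7.007 * 1.014 * 30 = 213.2 mm
Therefore the crop water requirement = 213.2 mm.


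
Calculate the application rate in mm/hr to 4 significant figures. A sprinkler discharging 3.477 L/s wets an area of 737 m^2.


Approach: apply the application rate relation, rate = (Q/A)*3600.
rate = (3.477 / 737) * 3600 = 16.98 mm/hr
Therefore the application rate = 16.98 mm/hr.


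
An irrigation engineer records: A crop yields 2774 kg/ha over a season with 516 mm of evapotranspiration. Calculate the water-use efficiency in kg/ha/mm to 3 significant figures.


Approach: apply the water-use efficiency ratio, WUE = yield/ET.
WUE = 2774 / 516 = 5.38 kg/ha/mm
Therefore the water-use efficiency = 5.38 kg/ha/mm.


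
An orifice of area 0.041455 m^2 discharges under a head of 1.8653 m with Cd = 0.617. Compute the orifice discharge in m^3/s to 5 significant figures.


Approach: apply the orifice equation, Q = Cd*A*sqrt(2*g*h).
Q = 0.617 * 0.041455 * sqrt(2*9.81*1.8653) = 0.15473 m^3/s
Therefore the orifice discharge = 0.15473 m^3/s.


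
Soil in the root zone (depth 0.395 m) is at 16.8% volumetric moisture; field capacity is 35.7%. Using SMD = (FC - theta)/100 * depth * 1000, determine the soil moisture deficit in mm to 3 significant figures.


SMD = (35.7 - 16.8)/100 * 0.395 * 1000 = 74.7 mm
Therefore the soil moisture deficit = 74.7 mm.


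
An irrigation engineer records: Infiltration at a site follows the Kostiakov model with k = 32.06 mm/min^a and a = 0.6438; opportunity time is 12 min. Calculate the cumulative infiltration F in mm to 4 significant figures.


Approach: apply the Kostiakov infiltration equation, F = k*t^a.
F = 32.06 * 12^0.6438 = 158.8 mm
Therefore the cumulative infiltration F = 158.8 mm.


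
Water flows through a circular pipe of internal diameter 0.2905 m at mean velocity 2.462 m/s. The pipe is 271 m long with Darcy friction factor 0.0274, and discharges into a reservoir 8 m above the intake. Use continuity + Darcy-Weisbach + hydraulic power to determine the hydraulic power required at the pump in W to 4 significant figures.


Approach: apply continuity + Darcy-Weisbach + hydraulic power, Q = A*v; hf = f*(L/D)*(v^2/(2g)); H = static + hf; P = rho*g*Q*H.
Step 1 — flow rate (continuity, Q = A*v):
  A = pi*(0.2905/2)^2 = 0.0662799 m^2
  Q = 0.0662799 * 2.462 = 0.163181 m^3/s
Step 2 — friction head loss (Darcy-Weisbach):
  hf = 0.0274 * (271/0.2905) * (2.462^2 / (2*9.81))
  hf = 7.89679 m
Step 3 — total head: H = 8 + 7.89679 = 15.8968 m
Step 4 — hydraulic power (P = rho*g*Q*H):
  P = 1000 * 9.81 * 0.163181 * 15.8968 = 25450 W
Therefore the hydraulic power required at the pump = 25450 W.


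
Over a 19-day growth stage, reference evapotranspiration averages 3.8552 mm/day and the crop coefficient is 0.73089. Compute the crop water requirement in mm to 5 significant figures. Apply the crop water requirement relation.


Approach: apply the crop water requirement relation, CWR = ET0 * Kc * days.
CWR = 3.8552 * 0.73089 * 19 = 53.537 mm
Therefore the crop water requirement = 53.537 mm.


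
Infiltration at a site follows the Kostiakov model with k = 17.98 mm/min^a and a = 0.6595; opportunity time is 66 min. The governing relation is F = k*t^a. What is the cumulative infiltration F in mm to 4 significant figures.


F = 17.98 * 66^0.6595 = 285.0 mm
Therefore the cumulative infiltration F = 285.0 mm.


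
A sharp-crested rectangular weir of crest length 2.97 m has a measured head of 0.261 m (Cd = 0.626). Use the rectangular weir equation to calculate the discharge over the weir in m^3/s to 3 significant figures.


Approach: apply the rectangular weir equation, Q = (2/3)*Cd*L*sqrt(2g)*H^1.5.
Q = (2/3)*0.626*2.97*sqrt(2*9.81)*0.261^1.5 = 0.732 m^3/s
Therefore the discharge over the weir = 0.732 m^3/s.


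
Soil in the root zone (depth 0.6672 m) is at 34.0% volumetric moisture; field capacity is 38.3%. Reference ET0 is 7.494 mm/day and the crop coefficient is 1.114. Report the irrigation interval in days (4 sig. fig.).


Approach: apply soil-water budget scheduling, SMD = (FC-theta)/100*depth*1000; ETc = ET0*Kc; interval = SMD/ETc.
Step 1 — soil moisture deficit:
  SMD = (38.3 - 34.0)/100 * 0.6672 * 1000 = 28.6896 mm
Step 2 — daily crop ET (ETc = ET0*Kc):
  ETc = 7.494 * 1.114 = 8.34832 mm/day
Step 3 — irrigation interval (SMD/ETc):
  interval = 28.6896 / 8.34832 = 3.437 days
Therefore the irrigation interval = 3.437 days.


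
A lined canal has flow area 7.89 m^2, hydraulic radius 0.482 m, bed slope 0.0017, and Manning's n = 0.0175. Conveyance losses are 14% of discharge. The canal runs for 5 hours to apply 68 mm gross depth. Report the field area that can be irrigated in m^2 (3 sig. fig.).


Approach: apply Manning's equation with a conveyance and depth budget, Q = (1/n)*A*R^(2/3)*S^(1/2); Q_field = Q*(1-loss); Area = Q_field*t/(d/1000).
Step 1 — canal discharge (Manning's equation):
  Q = (1/0.0175) * 7.89 * 0.482^(2/3) * 0.0017^(1/2) = 11.428 m^3/s
Step 2 — delivered flow: Q_field = 11.428*(1 - 14/100) = 9.8279 m^3/s
Step 3 — volume delivered: V = 9.8279 * 5*3600 = 176900 m^3
Step 4 — area served: A = V / (depth/1000) = 176900 / 0.068 = 2600000 m^2
Therefore the field area that can be irrigated = 2600000 m^2.


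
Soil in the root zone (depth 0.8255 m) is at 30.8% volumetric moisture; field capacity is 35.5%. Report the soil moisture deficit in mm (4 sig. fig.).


Approach: apply the soil moisture deficit relation, SMD = (FC - theta)/100 * depth * 1000.
SMD = (35.5 - 30.8)/100 * 0.8255 * 1000 = 38.80 mm
Therefore the soil moisture deficit = 38.80 mm.


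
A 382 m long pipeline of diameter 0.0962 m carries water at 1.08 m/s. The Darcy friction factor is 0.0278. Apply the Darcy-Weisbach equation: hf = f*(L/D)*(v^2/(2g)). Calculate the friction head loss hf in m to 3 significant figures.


hf = 0.0278 * (382/0.0962) * (1.08^2 / (2*9.81))
hf = 6.56 m
Therefore the friction head loss hf = 6.56 m.


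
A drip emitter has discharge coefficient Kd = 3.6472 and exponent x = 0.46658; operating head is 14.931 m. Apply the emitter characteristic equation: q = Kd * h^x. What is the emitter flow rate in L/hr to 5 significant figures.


q = 3.6472 * 14.931^0.46658 = 12.876 L/hr
Therefore the emitter flow rate = 12.876 L/hr.


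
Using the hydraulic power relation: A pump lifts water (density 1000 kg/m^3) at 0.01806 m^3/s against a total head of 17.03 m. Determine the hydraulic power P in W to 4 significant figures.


Approach: apply the hydraulic power relation, P = rho*g*Q*H.
P = 1000 * 9.81 * 0.01806 * 17.03 = 3017 W
Therefore the hydraulic power P = 3017 W.


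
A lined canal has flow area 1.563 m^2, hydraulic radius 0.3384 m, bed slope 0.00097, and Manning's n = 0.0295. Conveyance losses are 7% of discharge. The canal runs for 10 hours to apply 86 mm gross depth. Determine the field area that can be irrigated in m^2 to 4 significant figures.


Approach: apply Manning's equation with a conveyance and depth budget, Q = (1/n)*A*R^(2/3)*S^(1/2); Q_field = Q*(1-loss); Area = Q_field*t/(d/1000).
Step 1 — canal discharge (Manning's equation):
  Q = (1/0.0295) * 1.563 * 0.3384^(2/3) * 0.00097^(1/2) = 0.801327 m^3/s
Step 2 — delivered flow: Q_field = 0.801327*(1 - 7/100) = 0.745234 m^3/s
Step 3 — volume delivered: V = 0.745234 * 10*3600 = 26828.4 m^3
Step 4 — area served: A = V / (depth/1000) = 26828.4 / 0.086 = 312000 m^2
Therefore the field area that can be irrigated = 312000 m^2.


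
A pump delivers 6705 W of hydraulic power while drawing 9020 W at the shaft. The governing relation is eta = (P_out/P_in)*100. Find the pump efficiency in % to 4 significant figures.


eta = (6705 / 9020) * 100 = 74.33 %
Therefore the pump efficiency = 74.33 %.


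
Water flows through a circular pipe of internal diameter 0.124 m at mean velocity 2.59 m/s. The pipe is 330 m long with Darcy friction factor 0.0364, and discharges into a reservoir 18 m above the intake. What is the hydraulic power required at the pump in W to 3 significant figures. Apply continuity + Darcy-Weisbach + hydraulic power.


Approach: apply continuity + Darcy-Weisbach + hydraulic power, Q = A*v; hf = f*(L/D)*(v^2/(2g)); H = static + hf; P = rho*g*Q*H.
Step 1 — flow rate (continuity, Q = A*v):
  A = pi*(0.124/2)^2 = 0.012076 m^2
  Q = 0.012076 * 2.59 = 0.031278 m^3/s
Step 2 — friction head loss (Darcy-Weisbach):
  hf = 0.0364 * (330/0.124) * (2.59^2 / (2*9.81))
  hf = 33.120 m
Step 3 — total head: H = 18 + 33.120 = 51.120 m
Step 4 — hydraulic power (P = rho*g*Q*H):
  P = 1000 * 9.81 * 0.031278 * 51.120 = 15700 W
Therefore the hydraulic power required at the pump = 15700 W.


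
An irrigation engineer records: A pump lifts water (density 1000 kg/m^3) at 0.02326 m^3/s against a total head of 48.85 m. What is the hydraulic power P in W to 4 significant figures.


Approach: apply the hydraulic power relation, P = rho*g*Q*H.
P = 1000 * 9.81 * 0.02326 * 48.85 = 11150 W
Therefore the hydraulic power P = 11150 W.


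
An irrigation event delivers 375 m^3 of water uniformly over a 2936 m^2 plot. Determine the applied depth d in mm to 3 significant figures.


Approach: apply depth from volume over area, d = (V/A)*1000.
d = (375 / 2936) * 1000 = 128 mm
Therefore the applied depth d = 128 mm.


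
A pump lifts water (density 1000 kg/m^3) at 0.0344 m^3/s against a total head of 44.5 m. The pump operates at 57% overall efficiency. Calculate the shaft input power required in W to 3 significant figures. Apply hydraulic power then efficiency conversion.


Approach: apply hydraulic power then efficiency conversion, P = rho*g*Q*H; P_in = P/eta.
Step 1 — hydraulic power (P = rho*g*Q*H):
  P = 1000 * 9.81 * 0.0344 * 44.5 = 15017 W
Step 2 — input power: P_in = P/eta = 15017 / 0.57 = 26300 W
Therefore the shaft input power required = 26300 W.


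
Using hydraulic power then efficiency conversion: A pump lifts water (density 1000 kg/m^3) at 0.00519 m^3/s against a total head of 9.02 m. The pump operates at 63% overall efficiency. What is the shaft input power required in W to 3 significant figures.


Approach: apply hydraulic power then efficiency conversion, P = rho*g*Q*H; P_in = P/eta.
Step 1 — hydraulic power (P = rho*g*Q*H):
  P = 1000 * 9.81 * 0.00519 * 9.02 = 459.24 W
Step 2 — input power: P_in = P/eta = 459.24 / 0.63 = 729 W
Therefore the shaft input power required = 729 W.


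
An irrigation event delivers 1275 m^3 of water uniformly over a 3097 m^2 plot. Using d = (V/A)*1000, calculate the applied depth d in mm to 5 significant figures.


d = (1275 / 3097) * 1000 = 411.69 mm
Therefore the applied depth d = 411.69 mm.


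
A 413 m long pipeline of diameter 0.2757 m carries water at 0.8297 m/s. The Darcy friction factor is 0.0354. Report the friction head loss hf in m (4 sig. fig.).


Approach: apply the Darcy-Weisbach equation, hf = f*(L/D)*(v^2/(2g)).
hf = 0.0354 * (413/0.2757) * (0.8297^2 / (2*9.81))
hf = 1.861 m
Therefore the friction head loss hf = 1.861 m.


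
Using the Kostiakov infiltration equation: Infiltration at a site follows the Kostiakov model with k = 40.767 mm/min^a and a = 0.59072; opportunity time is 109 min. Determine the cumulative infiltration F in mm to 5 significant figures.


Approach: apply the Kostiakov infiltration equation, F = k*t^a.
F = 40.767 * 109^0.59072 = 651.41 mm
Therefore the cumulative infiltration F = 651.41 mm.


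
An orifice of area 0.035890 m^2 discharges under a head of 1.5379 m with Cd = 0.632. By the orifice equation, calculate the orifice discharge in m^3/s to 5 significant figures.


Approach: apply the orifice equation, Q = Cd*A*sqrt(2*g*h).
Q = 0.632 * 0.035890 * sqrt(2*9.81*1.5379) = 0.12460 m^3/s
Therefore the orifice discharge = 0.12460 m^3/s.


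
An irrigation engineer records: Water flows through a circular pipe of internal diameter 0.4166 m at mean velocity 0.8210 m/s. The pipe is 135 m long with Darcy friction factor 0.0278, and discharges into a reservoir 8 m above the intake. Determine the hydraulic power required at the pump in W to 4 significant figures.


Approach: apply continuity + Darcy-Weisbach + hydraulic power, Q = A*v; hf = f*(L/D)*(v^2/(2g)); H = static + hf; P = rho*g*Q*H.
Step 1 — flow rate (continuity, Q = A*v):
  A = pi*(0.4166/2)^2 = 0.136310 m^2
  Q = 0.136310 * 0.8210 = 0.111911 m^3/s
Step 2 — friction head loss (Darcy-Weisbach):
  hf = 0.0278 * (135/0.4166) * (0.8210^2 / (2*9.81))
  hf = 0.309490 m
Step 3 — total head: H = 8 + 0.309490 = 8.30949 m
Step 4 — hydraulic power (P = rho*g*Q*H):
  P = 1000 * 9.81 * 0.111911 * 8.30949 = 9123 W
Therefore the hydraulic power required at the pump = 9123 W.


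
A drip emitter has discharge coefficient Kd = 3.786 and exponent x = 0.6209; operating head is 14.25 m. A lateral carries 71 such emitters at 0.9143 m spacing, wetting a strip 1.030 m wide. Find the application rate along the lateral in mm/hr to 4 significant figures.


Approach: apply the emitter equation with a lateral mass balance, q = Kd*h^x; Q = n*q; rate = Q/(n*spacing*width).
Step 1 — single emitter flow (q = Kd*h^x):
  q = 3.786 * 14.25^0.6209 = 19.7054 L/hr
Step 2 — total lateral flow: Q = 71 * 19.7054 = 1399.08 L/hr
Step 3 — wetted area: A = 71 * 0.9143 * 1.030 = 66.8628 m^2
Step 4 — application rate: Q/A = 1399.08/66.8628 = 20.92 mm/hr
Therefore the application rate along the lateral = 20.92 mm/hr.


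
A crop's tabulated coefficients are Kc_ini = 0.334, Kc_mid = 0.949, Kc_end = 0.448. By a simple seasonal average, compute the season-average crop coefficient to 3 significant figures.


Approach: apply a simple seasonal average, Kc_avg = (Kc_ini + Kc_mid + Kc_end)/3.
Kc_avg = (0.334 + 0.949 + 0.448)/3 = 0.577
Therefore the season-average crop coefficient = 0.577.


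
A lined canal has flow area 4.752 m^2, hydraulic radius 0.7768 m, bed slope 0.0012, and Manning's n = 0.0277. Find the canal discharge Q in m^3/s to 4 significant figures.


Approach: apply Manning's equation, Q = (1/n)*A*R^(2/3)*S^(1/2).
Q = (1/0.0277) * 4.752 * 0.7768^(2/3) * 0.0012^(1/2) = 5.022 m^3/s
Therefore the canal discharge Q = 5.022 m^3/s.


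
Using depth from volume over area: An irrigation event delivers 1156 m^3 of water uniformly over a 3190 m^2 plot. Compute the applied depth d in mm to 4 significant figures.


Approach: apply depth from volume over area, d = (V/A)*1000.
d = (1156 / 3190) * 1000 = 362.4 mm
Therefore the applied depth d = 362.4 mm.


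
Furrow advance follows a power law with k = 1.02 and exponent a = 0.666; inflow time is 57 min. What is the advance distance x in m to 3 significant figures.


Approach: apply the power-law advance function, x = k*t^a.
x = 1.02 * 57^0.666 = 15.1 m
Therefore the advance distance x = 15.1 m.


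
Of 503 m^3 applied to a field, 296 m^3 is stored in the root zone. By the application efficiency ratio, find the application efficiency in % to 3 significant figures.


Approach: apply the application efficiency ratio, Ea = (stored/applied)*100.
Ea = (296/503)*100 = 58.8 %
Therefore the application efficiency = 58.8 %.


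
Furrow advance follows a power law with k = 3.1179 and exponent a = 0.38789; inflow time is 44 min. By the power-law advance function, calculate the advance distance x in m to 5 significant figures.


Approach: apply the power-law advance function, x = k*t^a.
x = 3.1179 * 44^0.38789 = 13.531 m
Therefore the advance distance x = 13.531 m.


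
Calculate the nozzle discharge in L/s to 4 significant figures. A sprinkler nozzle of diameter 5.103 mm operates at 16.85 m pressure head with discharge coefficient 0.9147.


Approach: apply the orifice equation, Q = Cd*A*sqrt(2*g*h), A = pi*(d/2)^2.
A = pi*(5.103e-3/2)^2 = 2.04522e-05 m^2
Q = 0.9147 * 2.04522e-05 * sqrt(2*9.81*16.85) * 1000 = 0.3401 L/s
Therefore the nozzle discharge = 0.3401 L/s.


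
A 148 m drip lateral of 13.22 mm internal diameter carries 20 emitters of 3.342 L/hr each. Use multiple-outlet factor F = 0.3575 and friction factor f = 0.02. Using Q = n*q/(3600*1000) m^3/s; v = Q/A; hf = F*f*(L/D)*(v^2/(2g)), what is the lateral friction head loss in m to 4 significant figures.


Q = 20*3.342/(3600*1000) = 1.85667e-05 m^3/s
A = pi*(13.22e-3/2)^2 = 1.37263e-04 m^2, so v = Q/A = 0.135264 m/s
hf = 0.3575*0.02*(148/0.01322)*(0.135264^2/(2*9.81)) = 0.07464 m
Therefore the lateral friction head loss = 0.07464 m.


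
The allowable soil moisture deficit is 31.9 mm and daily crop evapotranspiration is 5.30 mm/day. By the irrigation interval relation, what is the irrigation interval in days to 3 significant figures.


Approach: apply the irrigation interval relation, interval = SMD / ETc.
interval = 31.9 / 5.30 = 6.02 days
Therefore the irrigation interval = 6.02 days.


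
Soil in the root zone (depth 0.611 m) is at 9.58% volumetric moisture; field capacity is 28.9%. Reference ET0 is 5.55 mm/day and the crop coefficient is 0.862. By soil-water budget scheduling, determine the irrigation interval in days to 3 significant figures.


Approach: apply soil-water budget scheduling, SMD = (FC-theta)/100*depth*1000; ETc = ET0*Kc; interval = SMD/ETc.
Step 1 — soil moisture deficit:
  SMD = (28.9 - 9.58)/100 * 0.611 * 1000 = 118.05 mm
Step 2 — daily crop ET (ETc = ET0*Kc):
  ETc = 5.55 * 0.862 = 4.7841 mm/day
Step 3 — irrigation interval (SMD/ETc):
  interval = 118.05 / 4.7841 = 24.7 days
Therefore the irrigation interval = 24.7 days.


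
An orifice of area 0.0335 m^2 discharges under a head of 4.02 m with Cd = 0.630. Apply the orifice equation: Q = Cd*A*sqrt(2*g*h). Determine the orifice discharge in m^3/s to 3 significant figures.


Q = 0.630 * 0.0335 * sqrt(2*9.81*4.02) = 0.187 m^3/s
Therefore the orifice discharge = 0.187 m^3/s.


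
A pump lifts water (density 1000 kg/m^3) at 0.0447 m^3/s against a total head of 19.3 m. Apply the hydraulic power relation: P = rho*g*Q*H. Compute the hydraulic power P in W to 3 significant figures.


P = 1000 * 9.81 * 0.0447 * 19.3 = 8460 W
Therefore the hydraulic power P = 8460 W.


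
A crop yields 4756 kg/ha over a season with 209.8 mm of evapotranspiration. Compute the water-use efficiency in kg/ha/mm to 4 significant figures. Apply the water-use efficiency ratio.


Approach: apply the water-use efficiency ratio, WUE = yield/ET.
WUE = 4756 / 209.8 = 22.67 kg/ha/mm
Therefore the water-use efficiency = 22.67 kg/ha/mm.


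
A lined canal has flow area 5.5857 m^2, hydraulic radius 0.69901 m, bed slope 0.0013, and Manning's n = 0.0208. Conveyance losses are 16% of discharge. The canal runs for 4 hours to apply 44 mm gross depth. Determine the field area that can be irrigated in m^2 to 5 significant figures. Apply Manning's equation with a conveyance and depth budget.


Approach: apply Manning's equation with a conveyance and depth budget, Q = (1/n)*A*R^(2/3)*S^(1/2); Q_field = Q*(1-loss); Area = Q_field*t/(d/1000).
Step 1 — canal discharge (Manning's equation):
  Q = (1/0.0208) * 5.5857 * 0.69901^(2/3) * 0.0013^(1/2) = 7.626200 m^3/s
Step 2 — delivered flow: Q_field = 7.626200*(1 - 16/100) = 6.406008 m^3/s
Step 3 — volume delivered: V = 6.406008 * 4*3600 = 92246.52 m^3
Step 4 — area served: A = V / (depth/1000) = 92246.52 / 0.044 = 2096500 m^2
Therefore the field area that can be irrigated = 2096500 m^2.


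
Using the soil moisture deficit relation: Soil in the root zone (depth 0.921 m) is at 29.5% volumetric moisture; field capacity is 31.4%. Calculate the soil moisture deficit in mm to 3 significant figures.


Approach: apply the soil moisture deficit relation, SMD = (FC - theta)/100 * depth * 1000.
SMD = (31.4 - 29.5)/100 * 0.921 * 1000 = 17.5 mm
Therefore the soil moisture deficit = 17.5 mm.


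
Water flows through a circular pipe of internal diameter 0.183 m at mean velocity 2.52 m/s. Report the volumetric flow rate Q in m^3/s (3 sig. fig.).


Approach: apply the continuity equation for pipe flow, Q = A * v with A = pi*(D/2)^2.
A = pi*(0.183/2)^2 = 0.026302 m^2
Q = 0.026302 * 2.52 = 0.0663 m^3/s
Therefore the volumetric flow rate Q = 0.0663 m^3/s.


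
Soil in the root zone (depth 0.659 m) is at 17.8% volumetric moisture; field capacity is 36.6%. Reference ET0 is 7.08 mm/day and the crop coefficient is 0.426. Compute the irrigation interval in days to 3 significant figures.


Approach: apply soil-water budget scheduling, SMD = (FC-theta)/100*depth*1000; ETc = ET0*Kc; interval = SMD/ETc.
Step 1 — soil moisture deficit:
  SMD = (36.6 - 17.8)/100 * 0.659 * 1000 = 123.89 mm
Step 2 — daily crop ET (ETc = ET0*Kc):
  ETc = 7.08 * 0.426 = 3.0161 mm/day
Step 3 — irrigation interval (SMD/ETc):
  interval = 123.89 / 3.0161 = 41.1 days
Therefore the irrigation interval = 41.1 days.


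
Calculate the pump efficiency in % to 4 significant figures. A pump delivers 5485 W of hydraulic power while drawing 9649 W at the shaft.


Approach: apply the efficiency ratio, eta = (P_out/P_in)*100.
eta = (5485 / 9649) * 100 = 56.85 %
Therefore the pump efficiency = 56.85 %.


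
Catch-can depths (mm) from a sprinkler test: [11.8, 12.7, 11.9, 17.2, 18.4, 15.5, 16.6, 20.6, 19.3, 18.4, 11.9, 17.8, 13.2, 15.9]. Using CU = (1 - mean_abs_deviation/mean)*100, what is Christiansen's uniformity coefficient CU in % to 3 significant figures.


mean = 15.800 mm
mean |d_i - mean| = 2.5429 mm
CU = (1 - 2.5429/15.800)*100 = 83.9 %
Therefore Christiansen's uniformity coefficient CU = 83.9 %.


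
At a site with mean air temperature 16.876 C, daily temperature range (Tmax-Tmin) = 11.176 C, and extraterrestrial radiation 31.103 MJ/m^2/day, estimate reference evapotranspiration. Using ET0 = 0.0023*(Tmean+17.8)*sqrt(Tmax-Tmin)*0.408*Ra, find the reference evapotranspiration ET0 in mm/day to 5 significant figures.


ET0 = 0.0023*(16.876+17.8)*sqrt(11.176)*0.408*31.103 = 3.3835 mm/day
Therefore the reference evapotranspiration ET0 = 3.3835 mm/day.


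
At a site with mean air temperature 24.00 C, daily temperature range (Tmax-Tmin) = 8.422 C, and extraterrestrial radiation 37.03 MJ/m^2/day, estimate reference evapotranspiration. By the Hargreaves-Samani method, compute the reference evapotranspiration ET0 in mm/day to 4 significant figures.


Approach: apply the Hargreaves-Samani method, ET0 = 0.0023*(Tmean+17.8)*sqrt(Tmax-Tmin)*0.408*Ra.
ET0 = 0.0023*(24.00+17.8)*sqrt(8.422)*0.408*37.03 = 4.215 mm/day
Therefore the reference evapotranspiration ET0 = 4.215 mm/day.


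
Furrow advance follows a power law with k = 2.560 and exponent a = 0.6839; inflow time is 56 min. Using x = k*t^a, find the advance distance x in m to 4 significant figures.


x = 2.560 * 56^0.6839 = 40.16 m
Therefore the advance distance x = 40.16 m.


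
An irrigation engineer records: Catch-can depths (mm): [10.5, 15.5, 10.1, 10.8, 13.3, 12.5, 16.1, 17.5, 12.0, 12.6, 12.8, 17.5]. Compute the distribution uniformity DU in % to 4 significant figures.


Approach: apply the low-quarter distribution uniformity, DU = (mean of lowest quarter of readings / overall mean)*100.
sorted lowest 3 of 12: [10.1, 10.5, 10.8] -> mean = 10.4667 mm
overall mean = 13.4333 mm
DU = (10.4667/13.4333)*100 = 77.92 %
Therefore the distribution uniformity DU = 77.92 %.


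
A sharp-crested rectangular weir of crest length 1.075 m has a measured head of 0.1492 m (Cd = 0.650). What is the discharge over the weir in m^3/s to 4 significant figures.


Approach: apply the rectangular weir equation, Q = (2/3)*Cd*L*sqrt(2g)*H^1.5.
Q = (2/3)*0.650*1.075*sqrt(2*9.81)*0.1492^1.5 = 0.1189 m^3/s
Therefore the discharge over the weir = 0.1189 m^3/s.


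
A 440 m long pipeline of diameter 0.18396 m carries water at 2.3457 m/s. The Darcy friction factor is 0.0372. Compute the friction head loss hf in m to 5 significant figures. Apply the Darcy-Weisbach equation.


Approach: apply the Darcy-Weisbach equation, hf = f*(L/D)*(v^2/(2g)).
hf = 0.0372 * (440/0.18396) * (2.3457^2 / (2*9.81))
hf = 24.953 m
Therefore the friction head loss hf = 24.953 m.


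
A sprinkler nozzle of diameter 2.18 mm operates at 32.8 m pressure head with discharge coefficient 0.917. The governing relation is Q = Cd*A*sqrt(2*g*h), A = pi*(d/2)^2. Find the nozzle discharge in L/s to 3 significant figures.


A = pi*(2.18e-3/2)^2 = 3.7325e-06 m^2
Q = 0.917 * 3.7325e-06 * sqrt(2*9.81*32.8) * 1000 = 0.0868 L/s
Therefore the nozzle discharge = 0.0868 L/s.


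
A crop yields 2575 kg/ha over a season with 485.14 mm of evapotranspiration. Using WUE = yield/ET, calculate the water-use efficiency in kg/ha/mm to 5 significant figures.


WUE = 2575 / 485.14 = 5.3077 kg/ha/mm
Therefore the water-use efficiency = 5.3077 kg/ha/mm.


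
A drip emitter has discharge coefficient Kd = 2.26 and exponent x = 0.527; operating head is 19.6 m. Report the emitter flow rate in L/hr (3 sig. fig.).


Approach: apply the emitter characteristic equation, q = Kd * h^x.
q = 2.26 * 19.6^0.527 = 10.8 L/hr
Therefore the emitter flow rate = 10.8 L/hr.


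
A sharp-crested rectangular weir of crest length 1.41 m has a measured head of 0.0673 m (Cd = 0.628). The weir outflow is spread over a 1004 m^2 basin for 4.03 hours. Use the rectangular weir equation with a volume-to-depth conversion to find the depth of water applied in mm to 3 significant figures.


Approach: apply the rectangular weir equation with a volume-to-depth conversion, Q = (2/3)*Cd*L*sqrt(2g)*H^1.5; d = Q*t/A * 1000.
Step 1 — weir discharge:
  Q = (2/3)*0.628*1.41*sqrt(2*9.81)*0.0673^1.5 = 0.045652 m^3/s
Step 2 — volume: V = 0.045652 * 4.03*3600 = 662.32 m^3
Step 3 — depth: d = V/A * 1000 = 662.32/1004 * 1000 = 660 mm
Therefore the depth of water applied = 660 mm.


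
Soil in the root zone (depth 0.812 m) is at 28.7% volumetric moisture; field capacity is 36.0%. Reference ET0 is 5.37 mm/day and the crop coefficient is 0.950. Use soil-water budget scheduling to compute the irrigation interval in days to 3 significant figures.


Approach: apply soil-water budget scheduling, SMD = (FC-theta)/100*depth*1000; ETc = ET0*Kc; interval = SMD/ETc.
Step 1 — soil moisture deficit:
  SMD = (36.0 - 28.7)/100 * 0.812 * 1000 = 59.276 mm
Step 2 — daily crop ET (ETc = ET0*Kc):
  ETc = 5.37 * 0.950 = 5.1015 mm/day
Step 3 — irrigation interval (SMD/ETc):
  interval = 59.276 / 5.1015 = 11.6 days
Therefore the irrigation interval = 11.6 days.


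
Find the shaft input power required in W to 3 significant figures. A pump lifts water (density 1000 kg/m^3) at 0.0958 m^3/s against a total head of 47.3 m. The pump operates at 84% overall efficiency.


Approach: apply hydraulic power then efficiency conversion, P = rho*g*Q*H; P_in = P/eta.
Step 1 — hydraulic power (P = rho*g*Q*H):
  P = 1000 * 9.81 * 0.0958 * 47.3 = 44452 W
Step 2 — input power: P_in = P/eta = 44452 / 0.84 = 52900 W
Therefore the shaft input power required = 52900 W.


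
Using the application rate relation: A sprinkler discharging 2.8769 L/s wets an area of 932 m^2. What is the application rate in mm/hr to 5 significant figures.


Approach: apply the application rate relation, rate = (Q/A)*3600.
rate = (2.8769 / 932) * 3600 = 11.112 mm/hr
Therefore the application rate = 11.112 mm/hr.


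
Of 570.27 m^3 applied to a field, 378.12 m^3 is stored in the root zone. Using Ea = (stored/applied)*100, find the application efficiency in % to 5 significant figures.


Ea = (378.12/570.27)*100 = 66.305 %
Therefore the application efficiency = 66.305 %.


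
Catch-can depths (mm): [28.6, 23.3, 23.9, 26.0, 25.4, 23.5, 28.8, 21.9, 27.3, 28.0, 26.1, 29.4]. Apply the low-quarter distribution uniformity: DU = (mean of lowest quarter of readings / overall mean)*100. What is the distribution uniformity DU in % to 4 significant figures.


sorted lowest 3 of 12: [21.9, 23.3, 23.5] -> mean = 22.9000 mm
overall mean = 26.0167 mm
DU = (22.9000/26.0167)*100 = 88.02 %
Therefore the distribution uniformity DU = 88.02 %.


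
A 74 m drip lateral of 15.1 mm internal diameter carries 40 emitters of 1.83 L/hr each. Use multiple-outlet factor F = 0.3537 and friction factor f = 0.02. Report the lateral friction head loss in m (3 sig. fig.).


Approach: apply Darcy-Weisbach with the multiple-outlet F-factor, Q = n*q/(3600*1000) m^3/s; v = Q/A; hf = F*f*(L/D)*(v^2/(2g)).
Q = 40*1.83/(3600*1000) = 2.0333e-05 m^3/s
A = pi*(15.1e-3/2)^2 = 1.7908e-04 m^2, so v = Q/A = 0.11354 m/s
hf = 0.3537*0.02*(74/0.0151)*(0.11354^2/(2*9.81)) = 0.0228 m
Therefore the lateral friction head loss = 0.0228 m.


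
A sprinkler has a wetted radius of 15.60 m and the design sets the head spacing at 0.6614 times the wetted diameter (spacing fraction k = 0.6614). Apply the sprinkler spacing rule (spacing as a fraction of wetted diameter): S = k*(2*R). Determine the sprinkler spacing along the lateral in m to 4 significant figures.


S = 0.6614 * (2 * 15.60) = 20.64 m
Therefore the sprinkler spacing along the lateral = 20.64 m.


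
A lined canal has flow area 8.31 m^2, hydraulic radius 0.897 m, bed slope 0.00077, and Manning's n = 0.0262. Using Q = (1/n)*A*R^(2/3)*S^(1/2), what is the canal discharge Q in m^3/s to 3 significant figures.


Q = (1/0.0262) * 8.31 * 0.897^(2/3) * 0.00077^(1/2) = 8.19 m^3/s
Therefore the canal discharge Q = 8.19 m^3/s.


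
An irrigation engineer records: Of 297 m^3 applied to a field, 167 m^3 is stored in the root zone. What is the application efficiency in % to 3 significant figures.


Approach: apply the application efficiency ratio, Ea = (stored/applied)*100.
Ea = (167/297)*100 = 56.2 %
Therefore the application efficiency = 56.2 %.


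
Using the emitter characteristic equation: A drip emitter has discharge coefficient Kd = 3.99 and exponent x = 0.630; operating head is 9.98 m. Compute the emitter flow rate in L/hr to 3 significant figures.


Approach: apply the emitter characteristic equation, q = Kd * h^x.
q = 3.99 * 9.98^0.630 = 17.0 L/hr
Therefore the emitter flow rate = 17.0 L/hr.


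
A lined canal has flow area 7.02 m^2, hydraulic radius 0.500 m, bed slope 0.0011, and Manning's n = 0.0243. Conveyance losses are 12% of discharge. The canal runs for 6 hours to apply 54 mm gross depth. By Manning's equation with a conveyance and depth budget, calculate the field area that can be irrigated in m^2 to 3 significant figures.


Approach: apply Manning's equation with a conveyance and depth budget, Q = (1/n)*A*R^(2/3)*S^(1/2); Q_field = Q*(1-loss); Area = Q_field*t/(d/1000).
Step 1 — canal discharge (Manning's equation):
  Q = (1/0.0243) * 7.02 * 0.500^(2/3) * 0.0011^(1/2) = 6.0359 m^3/s
Step 2 — delivered flow: Q_field = 6.0359*(1 - 12/100) = 5.3116 m^3/s
Step 3 — volume delivered: V = 5.3116 * 6*3600 = 114730 m^3
Step 4 — area served: A = V / (depth/1000) = 114730 / 0.054 = 2120000 m^2
Therefore the field area that can be irrigated = 2120000 m^2.


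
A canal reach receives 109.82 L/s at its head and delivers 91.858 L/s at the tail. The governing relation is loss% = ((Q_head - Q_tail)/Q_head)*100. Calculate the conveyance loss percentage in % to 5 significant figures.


loss = ((109.82 - 91.858)/109.82)*100 = 16.356 %
Therefore the conveyance loss percentage = 16.356 %.


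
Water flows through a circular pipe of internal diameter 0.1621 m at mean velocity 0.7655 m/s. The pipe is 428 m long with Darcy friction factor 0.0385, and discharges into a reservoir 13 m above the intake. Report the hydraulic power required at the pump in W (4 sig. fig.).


Approach: apply continuity + Darcy-Weisbach + hydraulic power, Q = A*v; hf = f*(L/D)*(v^2/(2g)); H = static + hf; P = rho*g*Q*H.
Step 1 — flow rate (continuity, Q = A*v):
  A = pi*(0.1621/2)^2 = 0.0206374 m^2
  Q = 0.0206374 * 0.7655 = 0.0157980 m^3/s
Step 2 — friction head loss (Darcy-Weisbach):
  hf = 0.0385 * (428/0.1621) * (0.7655^2 / (2*9.81))
  hf = 3.03608 m
Step 3 — total head: H = 13 + 3.03608 = 16.0361 m
Step 4 — hydraulic power (P = rho*g*Q*H):
  P = 1000 * 9.81 * 0.0157980 * 16.0361 = 2485 W
Therefore the hydraulic power required at the pump = 2485 W.


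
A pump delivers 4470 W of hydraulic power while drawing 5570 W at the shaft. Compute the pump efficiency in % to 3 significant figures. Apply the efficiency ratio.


Approach: apply the efficiency ratio, eta = (P_out/P_in)*100.
eta = (4470 / 5570) * 100 = 80.3 %
Therefore the pump efficiency = 80.3 %.


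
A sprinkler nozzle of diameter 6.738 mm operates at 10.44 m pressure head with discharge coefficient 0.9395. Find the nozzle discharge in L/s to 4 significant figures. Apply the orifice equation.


Approach: apply the orifice equation, Q = Cd*A*sqrt(2*g*h), A = pi*(d/2)^2.
A = pi*(6.738e-3/2)^2 = 3.56576e-05 m^2
Q = 0.9395 * 3.56576e-05 * sqrt(2*9.81*10.44) * 1000 = 0.4795 L/s
Therefore the nozzle discharge = 0.4795 L/s.


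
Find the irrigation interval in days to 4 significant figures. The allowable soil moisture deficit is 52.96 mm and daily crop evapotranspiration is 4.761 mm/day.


Approach: apply the irrigation interval relation, interval = SMD / ETc.
interval = 52.96 / 4.761 = 11.12 days
Therefore the irrigation interval = 11.12 days.


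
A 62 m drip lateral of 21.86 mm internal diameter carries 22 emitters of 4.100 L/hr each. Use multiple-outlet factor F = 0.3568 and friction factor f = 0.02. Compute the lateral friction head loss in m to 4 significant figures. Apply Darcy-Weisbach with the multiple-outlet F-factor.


Approach: apply Darcy-Weisbach with the multiple-outlet F-factor, Q = n*q/(3600*1000) m^3/s; v = Q/A; hf = F*f*(L/D)*(v^2/(2g)).
Q = 22*4.100/(3600*1000) = 2.50556e-05 m^3/s
A = pi*(21.86e-3/2)^2 = 3.75310e-04 m^2, so v = Q/A = 0.0667596 m/s
hf = 0.3568*0.02*(62/0.02186)*(0.0667596^2/(2*9.81)) = 0.004598 m
Therefore the lateral friction head loss = 0.004598 m.


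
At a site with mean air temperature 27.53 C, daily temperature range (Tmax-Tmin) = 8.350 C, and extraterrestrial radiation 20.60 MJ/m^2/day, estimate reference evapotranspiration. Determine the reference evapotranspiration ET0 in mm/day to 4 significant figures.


Approach: apply the Hargreaves-Samani method, ET0 = 0.0023*(Tmean+17.8)*sqrt(Tmax-Tmin)*0.408*Ra.
ET0 = 0.0023*(27.53+17.8)*sqrt(8.350)*0.408*20.60 = 2.532 mm/day
Therefore the reference evapotranspiration ET0 = 2.532 mm/day.


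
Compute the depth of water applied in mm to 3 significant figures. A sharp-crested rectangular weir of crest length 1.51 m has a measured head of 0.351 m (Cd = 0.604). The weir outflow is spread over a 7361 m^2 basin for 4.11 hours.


Approach: apply the rectangular weir equation with a volume-to-depth conversion, Q = (2/3)*Cd*L*sqrt(2g)*H^1.5; d = Q*t/A * 1000.
Step 1 — weir discharge:
  Q = (2/3)*0.604*1.51*sqrt(2*9.81)*0.351^1.5 = 0.56006 m^3/s
Step 2 — volume: V = 0.56006 * 4.11*3600 = 8286.6 m^3
Step 3 — depth: d = V/A * 1000 = 8286.6/7361 * 1000 = 1130 mm
Therefore the depth of water applied = 1130 mm.


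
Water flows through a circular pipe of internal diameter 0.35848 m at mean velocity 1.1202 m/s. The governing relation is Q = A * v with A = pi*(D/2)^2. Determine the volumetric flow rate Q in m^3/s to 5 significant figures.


A = pi*(0.35848/2)^2 = 0.1009299 m^2
Q = 0.1009299 * 1.1202 = 0.11306 m^3/s
Therefore the volumetric flow rate Q = 0.11306 m^3/s.


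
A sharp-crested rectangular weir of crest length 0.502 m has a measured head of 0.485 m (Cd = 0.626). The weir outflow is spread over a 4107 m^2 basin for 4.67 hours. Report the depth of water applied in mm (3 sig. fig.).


Approach: apply the rectangular weir equation with a volume-to-depth conversion, Q = (2/3)*Cd*L*sqrt(2g)*H^1.5; d = Q*t/A * 1000.
Step 1 — weir discharge:
  Q = (2/3)*0.626*0.502*sqrt(2*9.81)*0.485^1.5 = 0.31344 m^3/s
Step 2 — volume: V = 0.31344 * 4.67*3600 = 5269.5 m^3
Step 3 — depth: d = V/A * 1000 = 5269.5/4107 * 1000 = 1280 mm
Therefore the depth of water applied = 1280 mm.


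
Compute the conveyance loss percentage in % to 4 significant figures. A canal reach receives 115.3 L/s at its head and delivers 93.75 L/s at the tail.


Approach: apply the conveyance loss ratio, loss% = ((Q_head - Q_tail)/Q_head)*100.
loss = ((115.3 - 93.75)/115.3)*100 = 18.69 %
Therefore the conveyance loss percentage = 18.69 %.


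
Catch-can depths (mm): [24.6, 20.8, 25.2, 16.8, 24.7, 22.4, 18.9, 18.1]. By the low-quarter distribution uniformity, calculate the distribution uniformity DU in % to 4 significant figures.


Approach: apply the low-quarter distribution uniformity, DU = (mean of lowest quarter of readings / overall mean)*100.
sorted lowest 2 of 8: [16.8, 18.1] -> mean = 17.4500 mm
overall mean = 21.4375 mm
DU = (17.4500/21.4375)*100 = 81.40 %
Therefore the distribution uniformity DU = 81.40 %.
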